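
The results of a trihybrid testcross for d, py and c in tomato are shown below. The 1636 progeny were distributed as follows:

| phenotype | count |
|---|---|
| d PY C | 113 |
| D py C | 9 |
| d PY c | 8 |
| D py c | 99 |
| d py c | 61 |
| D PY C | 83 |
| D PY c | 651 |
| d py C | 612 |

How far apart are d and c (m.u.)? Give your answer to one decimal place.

9.8 m.u.

The two most frequent reciprocal classes, D PY c and d py C, are the parental types, so the F1 was D PY c / d py C.
The two rarest classes, d PY c and D py C, are the double crossovers. Comparing them with the parentals, only the d allele has switched, so d is the middle locus and the order is c – d – py.
Crossovers in the c–d interval produce the single-crossover classes D PY C and d py c (83 + 61 = 144) plus the double crossovers (17).
RF(c–d) = (144 + 17) / 1636 = 161/1636 = 0.0984 → 9.8 m.u.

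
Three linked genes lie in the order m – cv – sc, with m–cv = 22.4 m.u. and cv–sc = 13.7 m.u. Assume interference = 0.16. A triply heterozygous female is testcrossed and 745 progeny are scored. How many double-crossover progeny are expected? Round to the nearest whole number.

Map distances give recombination frequencies of 0.224 and 0.137 for the two intervals.
With interference 0.16 (so coincidence = 0.84), expected double-crossover frequency = 0.224 × 0.137 × 0.84 = 0.02578.
Expected number = 0.02578 × 745 = 19.20 ≈ 19.

19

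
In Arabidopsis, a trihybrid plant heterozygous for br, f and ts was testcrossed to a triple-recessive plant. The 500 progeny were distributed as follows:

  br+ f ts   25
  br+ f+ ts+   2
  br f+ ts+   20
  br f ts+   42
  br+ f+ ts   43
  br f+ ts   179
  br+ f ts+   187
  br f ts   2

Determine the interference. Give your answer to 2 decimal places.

0.54

The two most frequent reciprocal classes, br f+ ts and br+ f ts+, are the parental types, so the F1 was br f+ ts / br+ f ts+.
The two rarest classes, br f ts and br+ f+ ts+, are the double crossovers. Comparing them with the parentals, only the f allele has switched, so f is the middle locus and the order is br – f – ts.
br–f: (85 + 4)/500 = 0.1780; f–ts: (45 + 4)/500 = 0.0980.
Expected DCO frequency = 0.1780 × 0.0980 ≈ 0.01744; observed = 4/500 ≈ 0.00800.
Coefficient of coincidence = 0.00800/0.01744 ≈ 0.46; interference = 1 − 0.46 = 0.54.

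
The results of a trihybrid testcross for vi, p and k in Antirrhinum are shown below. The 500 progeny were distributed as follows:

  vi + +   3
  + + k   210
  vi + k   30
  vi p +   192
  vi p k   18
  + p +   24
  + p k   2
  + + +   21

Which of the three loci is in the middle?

p

The two most frequent reciprocal classes, + + k and vi p +, are the parental types, so the F1 was + + k / vi p +.
The two rarest classes, + p k and vi + +, are the double crossovers. Comparing them with the parentals, only the p allele has switched, so p is the middle locus and the order is k – p – vi.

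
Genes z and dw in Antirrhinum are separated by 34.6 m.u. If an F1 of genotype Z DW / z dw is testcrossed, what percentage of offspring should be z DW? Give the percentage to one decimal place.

17.3%

A map distance of 34.6 m.u. corresponds to a recombination frequency of 0.346.
The F1 is Z DW / z dw, so z DW is a recombinant gamete class with expected frequency r/2 = 0.346/2 = 0.1730.
That is 0.1730 = 17.3% of the progeny.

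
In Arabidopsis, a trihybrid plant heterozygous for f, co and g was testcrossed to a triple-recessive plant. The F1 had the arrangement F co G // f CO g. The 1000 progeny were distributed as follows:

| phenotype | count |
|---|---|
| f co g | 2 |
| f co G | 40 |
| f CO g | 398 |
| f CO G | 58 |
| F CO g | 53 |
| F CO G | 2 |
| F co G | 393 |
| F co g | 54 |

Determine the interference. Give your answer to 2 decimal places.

0.64

The two rarest classes, F CO G and f co g, are the double crossovers. Comparing them with the parentals, only the co allele has switched, so co is the middle locus and the order is g – co – f.
g–co: (112 + 4)/1000 = 0.1160; co–f: (93 + 4)/1000 = 0.0970.
Expected DCO frequency = 0.1160 × 0.0970 ≈ 0.01125; observed = 4/1000 ≈ 0.00400.
Coefficient of coincidence = 0.00400/0.01125 ≈ 0.36; interference = 1 − 0.36 = 0.64.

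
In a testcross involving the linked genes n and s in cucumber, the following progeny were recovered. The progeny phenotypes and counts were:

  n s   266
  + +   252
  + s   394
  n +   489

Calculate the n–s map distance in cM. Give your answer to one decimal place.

The two most frequent classes, + s (394) and n + (489), are the parental types, so the F1 was + s / n +.
The recombinant classes are + + and n s: 252 + 266 = 518.
Recombination frequency = 518/1401 = 0.3697 ≈ 37.0%, i.e. 37.0 cM.

37.0 cM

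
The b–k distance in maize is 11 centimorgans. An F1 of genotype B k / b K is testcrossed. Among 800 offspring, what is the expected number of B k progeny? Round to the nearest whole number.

A map distance of 11 centimorgans corresponds to a recombination frequency of 0.110.
The F1 is B k / b K, so B k is a parental gamete class with expected frequency (1 − r)/2 = 0.890/2 = 0.4450.
Expected number = 0.4450 × 800 = 356.00 ≈ 356.

356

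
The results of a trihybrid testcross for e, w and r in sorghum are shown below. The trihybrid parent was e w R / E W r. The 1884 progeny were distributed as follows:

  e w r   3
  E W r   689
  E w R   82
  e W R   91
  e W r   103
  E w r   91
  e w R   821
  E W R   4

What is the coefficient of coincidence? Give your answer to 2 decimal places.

0.36

The two rarest classes, e w r and E W R, are the double crossovers. Comparing them with the parentals, only the r allele has switched, so r is the middle locus and the order is e – r – w.
e–r: (185 + 7)/1884 = 0.1019; r–w: (182 + 7)/1884 = 0.1003.
Expected DCO frequency = 0.1019 × 0.1003 ≈ 0.01022; observed = 7/1884 ≈ 0.00372.
Coefficient of coincidence = 0.00372/0.01022 ≈ 0.36.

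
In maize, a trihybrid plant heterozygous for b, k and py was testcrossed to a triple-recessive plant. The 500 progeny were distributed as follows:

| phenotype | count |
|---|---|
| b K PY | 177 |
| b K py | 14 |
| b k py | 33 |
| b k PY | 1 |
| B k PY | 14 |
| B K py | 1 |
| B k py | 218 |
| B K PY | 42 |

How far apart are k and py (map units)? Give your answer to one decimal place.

6.0 map units

The two most frequent reciprocal classes, B k py and b K PY, are the parental types, so the F1 was B k py / b K PY.
The two rarest classes, B K py and b k PY, are the double crossovers. Comparing them with the parentals, only the k allele has switched, so k is the middle locus and the order is b – k – py.
Crossovers in the k–py interval produce the single-crossover classes B k PY and b K py (14 + 14 = 28) plus the double crossovers (2).
RF(k–py) = (28 + 2) / 500 = 30/500 = 0.0600 → 6.0 map units.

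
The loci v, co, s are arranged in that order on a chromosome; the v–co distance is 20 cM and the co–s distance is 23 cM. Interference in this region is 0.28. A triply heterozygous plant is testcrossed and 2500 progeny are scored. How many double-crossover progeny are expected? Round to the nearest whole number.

Map distances give recombination frequencies of 0.200 and 0.230 for the two intervals.
With interference 0.28 (so coincidence = 0.72), expected double-crossover frequency = 0.200 × 0.230 × 0.72 = 0.03312.
Expected number = 0.03312 × 2500 = 82.80 ≈ 83.

83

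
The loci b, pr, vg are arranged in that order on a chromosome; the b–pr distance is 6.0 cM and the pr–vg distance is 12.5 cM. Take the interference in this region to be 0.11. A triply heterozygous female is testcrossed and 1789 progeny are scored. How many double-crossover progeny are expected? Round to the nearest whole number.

12

Map distances give recombination frequencies of 0.060 and 0.125 for the two intervals.
With interference 0.11 (so coincidence = 0.89), expected double-crossover frequency = 0.060 × 0.125 × 0.89 = 0.00667.
Expected number = 0.00667 × 1789 = 11.94 ≈ 12.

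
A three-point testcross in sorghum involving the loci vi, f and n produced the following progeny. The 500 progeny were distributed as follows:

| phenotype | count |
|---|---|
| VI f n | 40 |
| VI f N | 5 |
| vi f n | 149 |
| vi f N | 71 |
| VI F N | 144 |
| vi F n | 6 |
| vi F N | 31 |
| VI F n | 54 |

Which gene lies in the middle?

f

The two most frequent reciprocal classes, VI F N and vi f n, are the parental types, so the F1 was VI F N / vi f n.
The two rarest classes, VI f N and vi F n, are the double crossovers. Comparing them with the parentals, only the f allele has switched, so f is the middle locus and the order is n – f – vi.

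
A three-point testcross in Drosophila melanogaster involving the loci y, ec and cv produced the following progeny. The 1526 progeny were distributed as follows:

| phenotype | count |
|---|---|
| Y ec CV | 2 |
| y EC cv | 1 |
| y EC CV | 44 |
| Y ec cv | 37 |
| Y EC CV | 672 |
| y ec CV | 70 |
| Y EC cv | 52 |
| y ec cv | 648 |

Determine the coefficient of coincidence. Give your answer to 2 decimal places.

The two most frequent reciprocal classes, y ec cv and Y EC CV, are the parental types, so the F1 was y ec cv / Y EC CV.
The two rarest classes, y EC cv and Y ec CV, are the double crossovers. Comparing them with the parentals, only the ec allele has switched, so ec is the middle locus and the order is cv – ec – y.
cv–ec: (122 + 3)/1526 = 0.0819; ec–y: (81 + 3)/1526 = 0.0550.
Expected DCO frequency = 0.0819 × 0.0550 ≈ 0.00450; observed = 3/1526 ≈ 0.00197.
Coefficient of coincidence = 0.00197/0.00450 ≈ 0.44.

0.44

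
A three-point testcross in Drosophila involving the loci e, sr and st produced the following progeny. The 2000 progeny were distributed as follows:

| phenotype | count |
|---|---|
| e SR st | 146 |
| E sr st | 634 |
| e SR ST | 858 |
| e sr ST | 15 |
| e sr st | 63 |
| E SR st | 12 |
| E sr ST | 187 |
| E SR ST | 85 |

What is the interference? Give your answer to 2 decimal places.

The two most frequent reciprocal classes, e SR ST and E sr st, are the parental types, so the F1 was e SR ST / E sr st.
The two rarest classes, e sr ST and E SR st, are the double crossovers. Comparing them with the parentals, only the sr allele has switched, so sr is the middle locus and the order is e – sr – st.
e–sr: (148 + 27)/2000 = 0.0875; sr–st: (333 + 27)/2000 = 0.1800.
Expected DCO frequency = 0.0875 × 0.1800 ≈ 0.01575; observed = 27/2000 ≈ 0.01350.
Coefficient of coincidence = 0.01350/0.01575 ≈ 0.86; interference = 1 − 0.86 = 0.14.

0.14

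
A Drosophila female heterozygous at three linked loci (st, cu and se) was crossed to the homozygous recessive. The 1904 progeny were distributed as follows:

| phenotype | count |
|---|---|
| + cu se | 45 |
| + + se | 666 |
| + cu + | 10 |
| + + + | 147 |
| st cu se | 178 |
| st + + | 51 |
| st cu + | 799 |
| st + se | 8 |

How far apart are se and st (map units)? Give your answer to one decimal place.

The two most frequent reciprocal classes, + + se and st cu +, are the parental types, so the F1 was + + se / st cu +.
The two rarest classes, st + se and + cu +, are the double crossovers. Comparing them with the parentals, only the st allele has switched, so st is the middle locus and the order is cu – st – se.
Crossovers in the st–se interval produce the single-crossover classes + + + and st cu se (147 + 178 = 325) plus the double crossovers (18).
RF(st–se) = (325 + 18) / 1904 = 343/1904 = 0.1801 → 18.0 map units.

18.0 map units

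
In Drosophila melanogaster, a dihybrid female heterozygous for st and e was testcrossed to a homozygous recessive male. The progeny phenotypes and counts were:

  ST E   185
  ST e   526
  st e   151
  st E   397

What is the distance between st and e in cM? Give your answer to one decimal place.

The two most frequent classes, ST e (526) and st E (397), are the parental types, so the F1 was ST e / st E.
The recombinant classes are ST E and st e: 185 + 151 = 336.
Recombination frequency = 336/1259 = 0.2669 ≈ 26.7%, i.e. 26.7 cM.

26.7 cM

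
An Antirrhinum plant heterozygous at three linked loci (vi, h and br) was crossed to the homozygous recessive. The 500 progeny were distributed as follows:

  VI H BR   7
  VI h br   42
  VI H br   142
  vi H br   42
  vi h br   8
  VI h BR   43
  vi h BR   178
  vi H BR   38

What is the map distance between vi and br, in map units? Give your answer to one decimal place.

The two most frequent reciprocal classes, VI H br and vi h BR, are the parental types, so the F1 was VI H br / vi h BR.
The two rarest classes, VI H BR and vi h br, are the double crossovers. Comparing them with the parentals, only the br allele has switched, so br is the middle locus and the order is h – br – vi.
Crossovers in the br–vi interval produce the single-crossover classes vi H br and VI h BR (42 + 43 = 85) plus the double crossovers (15).
RF(br–vi) = (85 + 15) / 500 = 100/500 = 0.2000 → 20.0 map units.

20.0 map units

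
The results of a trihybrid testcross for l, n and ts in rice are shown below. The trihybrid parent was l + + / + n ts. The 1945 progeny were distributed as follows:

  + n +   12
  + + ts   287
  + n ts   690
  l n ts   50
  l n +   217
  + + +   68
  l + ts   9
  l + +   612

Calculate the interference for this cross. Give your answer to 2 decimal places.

The two rarest classes, l + ts and + n +, are the double crossovers. Comparing them with the parentals, only the ts allele has switched, so ts is the middle locus and the order is l – ts – n.
l–ts: (118 + 21)/1945 = 0.0715; ts–n: (504 + 21)/1945 = 0.2699.
Expected DCO frequency = 0.0715 × 0.2699 ≈ 0.01930; observed = 21/1945 ≈ 0.01080.
Coefficient of coincidence = 0.01080/0.01930 ≈ 0.56; interference = 1 − 0.56 = 0.44.

0.44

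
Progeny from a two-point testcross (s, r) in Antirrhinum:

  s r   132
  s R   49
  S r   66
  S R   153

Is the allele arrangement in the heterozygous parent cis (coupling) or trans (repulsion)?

The two most frequent classes are S R (153) and s r (132); these are the parental (non-recombinant) types.
So the F1 carried S R on one chromosome and s r on the other — the recessive alleles are on the same chromosome (cis / coupling).

cis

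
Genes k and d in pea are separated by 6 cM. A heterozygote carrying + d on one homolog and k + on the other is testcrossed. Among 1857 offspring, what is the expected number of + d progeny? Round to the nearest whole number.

873

A map distance of 6 cM corresponds to a recombination frequency of 0.060.
The F1 is + d / k +, so + d is a parental gamete class with expected frequency (1 − r)/2 = 0.940/2 = 0.4700.
Expected number = 0.4700 × 1857 = 872.79 ≈ 873.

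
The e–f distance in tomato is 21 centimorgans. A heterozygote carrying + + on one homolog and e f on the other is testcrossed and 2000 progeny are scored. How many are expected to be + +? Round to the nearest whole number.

790

A map distance of 21 centimorgans corresponds to a recombination frequency of 0.210.
The F1 is + + / e f, so + + is a parental gamete class with expected frequency (1 − r)/2 = 0.790/2 = 0.3950.
Expected number = 0.3950 × 2000 = 790.00 ≈ 790.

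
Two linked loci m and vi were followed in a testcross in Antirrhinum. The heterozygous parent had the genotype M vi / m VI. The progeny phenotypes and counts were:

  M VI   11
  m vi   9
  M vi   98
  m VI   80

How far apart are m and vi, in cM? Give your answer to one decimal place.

10.1 cM

The recombinant classes are M VI and m vi: 11 + 9 = 20.
Recombination frequency = 20/198 = 0.1010 ≈ 10.1%, i.e. 10.1 cM.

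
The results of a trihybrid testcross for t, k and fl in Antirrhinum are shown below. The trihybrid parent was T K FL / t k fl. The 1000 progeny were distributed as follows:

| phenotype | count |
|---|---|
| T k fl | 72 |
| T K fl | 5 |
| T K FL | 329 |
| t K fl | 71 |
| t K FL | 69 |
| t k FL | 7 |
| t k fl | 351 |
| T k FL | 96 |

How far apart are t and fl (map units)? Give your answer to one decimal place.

15.3 map units

The two rarest classes, T K fl and t k FL, are the double crossovers. Comparing them with the parentals, only the fl allele has switched, so fl is the middle locus and the order is t – fl – k.
Crossovers in the t–fl interval produce the single-crossover classes t K FL and T k fl (69 + 72 = 141) plus the double crossovers (12).
RF(t–fl) = (141 + 12) / 1000 = 153/1000 = 0.1530 → 15.3 map units.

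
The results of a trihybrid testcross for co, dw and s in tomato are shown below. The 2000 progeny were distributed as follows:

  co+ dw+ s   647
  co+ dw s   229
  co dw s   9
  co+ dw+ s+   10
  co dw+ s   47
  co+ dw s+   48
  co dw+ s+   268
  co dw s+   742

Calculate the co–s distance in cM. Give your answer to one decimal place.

5.7 cM

The two most frequent reciprocal classes, co dw s+ and co+ dw+ s, are the parental types, so the F1 was co dw s+ / co+ dw+ s.
The two rarest classes, co dw s and co+ dw+ s+, are the double crossovers. Comparing them with the parentals, only the s allele has switched, so s is the middle locus and the order is dw – s – co.
Crossovers in the s–co interval produce the single-crossover classes co+ dw s+ and co dw+ s (48 + 47 = 95) plus the double crossovers (19).
RF(s–co) = (95 + 19) / 2000 = 114/2000 = 0.0570 → 5.7 cM.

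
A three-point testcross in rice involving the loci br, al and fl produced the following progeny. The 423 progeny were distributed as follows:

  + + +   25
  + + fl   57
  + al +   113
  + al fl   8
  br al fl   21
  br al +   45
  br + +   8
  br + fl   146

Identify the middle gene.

The two most frequent reciprocal classes, br + fl and + al +, are the parental types, so the F1 was br + fl / + al +.
The two rarest classes, br + + and + al fl, are the double crossovers. Comparing them with the parentals, only the fl allele has switched, so fl is the middle locus and the order is br – fl – al.

fl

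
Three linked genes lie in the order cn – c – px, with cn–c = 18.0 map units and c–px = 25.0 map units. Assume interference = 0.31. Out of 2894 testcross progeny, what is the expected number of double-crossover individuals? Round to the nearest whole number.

90

Map distances give recombination frequencies of 0.180 and 0.250 for the two intervals.
With interference 0.31 (so coincidence = 0.69), expected double-crossover frequency = 0.180 × 0.250 × 0.69 = 0.03105.
Expected number = 0.03105 × 2894 = 89.86 ≈ 90.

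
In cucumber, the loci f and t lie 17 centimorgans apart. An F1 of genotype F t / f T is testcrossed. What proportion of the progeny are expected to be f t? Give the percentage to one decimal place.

A map distance of 17 centimorgans corresponds to a recombination frequency of 0.170.
The F1 is F t / f T, so f t is a recombinant gamete class with expected frequency r/2 = 0.170/2 = 0.0850.
That is 0.0850 = 8.5% of the progeny.

8.5%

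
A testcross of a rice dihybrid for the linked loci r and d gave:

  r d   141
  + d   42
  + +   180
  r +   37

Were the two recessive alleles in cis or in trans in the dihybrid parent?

The two most frequent classes are + + (180) and r d (141); these are the parental (non-recombinant) types.
So the F1 carried + + on one chromosome and r d on the other — the recessive alleles are on the same chromosome (cis / coupling).

cis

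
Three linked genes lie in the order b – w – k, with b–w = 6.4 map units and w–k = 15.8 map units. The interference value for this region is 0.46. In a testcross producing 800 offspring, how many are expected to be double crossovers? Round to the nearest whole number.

4

Map distances give recombination frequencies of 0.064 and 0.158 for the two intervals.
With interference 0.46 (so coincidence = 0.54), expected double-crossover frequency = 0.064 × 0.158 × 0.54 = 0.00546.
Expected number = 0.00546 × 800 = 4.37 ≈ 4.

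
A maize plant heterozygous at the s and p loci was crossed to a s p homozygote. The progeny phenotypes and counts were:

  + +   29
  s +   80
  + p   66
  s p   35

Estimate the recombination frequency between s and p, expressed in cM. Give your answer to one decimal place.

The two most frequent classes, + p (66) and s + (80), are the parental types, so the F1 was + p / s +.
The recombinant classes are + + and s p: 29 + 35 = 64.
Recombination frequency = 64/210 = 0.3048 ≈ 30.5%, i.e. 30.5 cM.

30.5 cM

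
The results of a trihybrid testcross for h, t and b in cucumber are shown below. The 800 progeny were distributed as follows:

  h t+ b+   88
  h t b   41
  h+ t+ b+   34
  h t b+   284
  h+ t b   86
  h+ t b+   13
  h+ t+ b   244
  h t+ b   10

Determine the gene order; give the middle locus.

The two most frequent reciprocal classes, h t b+ and h+ t+ b, are the parental types, so the F1 was h t b+ / h+ t+ b.
The two rarest classes, h+ t b+ and h t+ b, are the double crossovers. Comparing them with the parentals, only the h allele has switched, so h is the middle locus and the order is b – h – t.

h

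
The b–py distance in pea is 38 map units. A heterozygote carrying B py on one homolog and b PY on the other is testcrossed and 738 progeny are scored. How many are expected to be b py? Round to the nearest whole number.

A map distance of 38 map units corresponds to a recombination frequency of 0.380.
The F1 is B py / b PY, so b py is a recombinant gamete class with expected frequency r/2 = 0.380/2 = 0.1900.
Expected number = 0.1900 × 738 = 140.22 ≈ 140.

140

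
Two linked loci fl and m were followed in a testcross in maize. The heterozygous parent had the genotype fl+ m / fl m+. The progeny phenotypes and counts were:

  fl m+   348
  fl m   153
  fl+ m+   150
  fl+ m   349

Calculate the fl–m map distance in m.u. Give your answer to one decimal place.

30.3 m.u.

The recombinant classes are fl+ m+ and fl m: 150 + 153 = 303.
Recombination frequency = 303/1000 = 0.3030 ≈ 30.3%, i.e. 30.3 m.u.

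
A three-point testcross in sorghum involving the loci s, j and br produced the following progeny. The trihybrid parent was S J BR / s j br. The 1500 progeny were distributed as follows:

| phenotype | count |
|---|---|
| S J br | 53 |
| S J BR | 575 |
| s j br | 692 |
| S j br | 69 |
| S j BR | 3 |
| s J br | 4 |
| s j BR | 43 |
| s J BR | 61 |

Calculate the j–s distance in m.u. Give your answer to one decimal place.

9.1 m.u.

The two rarest classes, S j BR and s J br, are the double crossovers. Comparing them with the parentals, only the j allele has switched, so j is the middle locus and the order is br – j – s.
Crossovers in the j–s interval produce the single-crossover classes s J BR and S j br (61 + 69 = 130) plus the double crossovers (7).
RF(j–s) = (130 + 7) / 1500 = 137/1500 = 0.0913 → 9.1 m.u.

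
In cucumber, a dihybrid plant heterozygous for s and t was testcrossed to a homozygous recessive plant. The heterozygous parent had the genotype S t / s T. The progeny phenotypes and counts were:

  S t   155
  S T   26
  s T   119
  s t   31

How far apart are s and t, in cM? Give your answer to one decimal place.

The recombinant classes are S T and s t: 26 + 31 = 57.
Recombination frequency = 57/331 = 0.1722 ≈ 17.2%, i.e. 17.2 cM.

17.2 cM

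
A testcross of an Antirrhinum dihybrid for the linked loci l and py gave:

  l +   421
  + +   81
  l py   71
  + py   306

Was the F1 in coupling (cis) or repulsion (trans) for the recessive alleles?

trans

The two most frequent classes are + py (306) and l + (421); these are the parental (non-recombinant) types.
So the F1 carried + py on one chromosome and l + on the other — the recessive alleles are on opposite chromosomes (trans / repulsion).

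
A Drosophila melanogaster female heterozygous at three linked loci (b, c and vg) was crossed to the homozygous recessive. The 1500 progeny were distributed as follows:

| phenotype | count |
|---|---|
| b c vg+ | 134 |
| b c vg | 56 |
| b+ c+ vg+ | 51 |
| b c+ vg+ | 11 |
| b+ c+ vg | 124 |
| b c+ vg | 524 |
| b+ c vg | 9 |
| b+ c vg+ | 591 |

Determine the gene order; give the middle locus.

The two most frequent reciprocal classes, b c+ vg and b+ c vg+, are the parental types, so the F1 was b c+ vg / b+ c vg+.
The two rarest classes, b c+ vg+ and b+ c vg, are the double crossovers. Comparing them with the parentals, only the vg allele has switched, so vg is the middle locus and the order is c – vg – b.

vg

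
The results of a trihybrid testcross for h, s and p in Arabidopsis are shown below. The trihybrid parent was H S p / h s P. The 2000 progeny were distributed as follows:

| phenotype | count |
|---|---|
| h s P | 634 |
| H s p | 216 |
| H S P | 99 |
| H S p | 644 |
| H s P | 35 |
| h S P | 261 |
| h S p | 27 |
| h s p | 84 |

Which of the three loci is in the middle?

h

The two rarest classes, h S p and H s P, are the double crossovers. Comparing them with the parentals, only the h allele has switched, so h is the middle locus and the order is s – h – p.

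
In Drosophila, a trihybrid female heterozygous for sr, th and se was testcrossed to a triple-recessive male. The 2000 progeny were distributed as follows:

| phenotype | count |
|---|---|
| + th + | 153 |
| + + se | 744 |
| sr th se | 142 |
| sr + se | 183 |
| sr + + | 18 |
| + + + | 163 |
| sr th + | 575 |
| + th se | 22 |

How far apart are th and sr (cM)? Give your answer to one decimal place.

18.8 cM

The two most frequent reciprocal classes, sr th + and + + se, are the parental types, so the F1 was sr th + / + + se.
The two rarest classes, sr + + and + th se, are the double crossovers. Comparing them with the parentals, only the th allele has switched, so th is the middle locus and the order is sr – th – se.
Crossovers in the sr–th interval produce the single-crossover classes + th + and sr + se (153 + 183 = 336) plus the double crossovers (40).
RF(sr–th) = (336 + 40) / 2000 = 376/2000 = 0.1880 → 18.8 cM.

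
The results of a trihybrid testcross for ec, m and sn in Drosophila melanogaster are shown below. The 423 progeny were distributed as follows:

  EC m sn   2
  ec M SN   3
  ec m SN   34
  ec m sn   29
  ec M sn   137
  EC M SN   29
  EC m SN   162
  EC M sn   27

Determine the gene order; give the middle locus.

The two most frequent reciprocal classes, ec M sn and EC m SN, are the parental types, so the F1 was ec M sn / EC m SN.
The two rarest classes, ec M SN and EC m sn, are the double crossovers. Comparing them with the parentals, only the sn allele has switched, so sn is the middle locus and the order is ec – sn – m.

sn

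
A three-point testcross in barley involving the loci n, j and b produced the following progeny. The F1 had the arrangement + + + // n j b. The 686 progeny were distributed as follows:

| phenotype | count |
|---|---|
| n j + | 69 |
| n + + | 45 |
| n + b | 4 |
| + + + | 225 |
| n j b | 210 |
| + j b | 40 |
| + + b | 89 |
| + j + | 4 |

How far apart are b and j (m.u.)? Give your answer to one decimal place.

24.2 m.u.

The two rarest classes, + j + and n + b, are the double crossovers. Comparing them with the parentals, only the j allele has switched, so j is the middle locus and the order is b – j – n.
Crossovers in the b–j interval produce the single-crossover classes + + b and n j + (89 + 69 = 158) plus the double crossovers (8).
RF(b–j) = (158 + 8) / 686 = 166/686 = 0.2420 → 24.2 m.u.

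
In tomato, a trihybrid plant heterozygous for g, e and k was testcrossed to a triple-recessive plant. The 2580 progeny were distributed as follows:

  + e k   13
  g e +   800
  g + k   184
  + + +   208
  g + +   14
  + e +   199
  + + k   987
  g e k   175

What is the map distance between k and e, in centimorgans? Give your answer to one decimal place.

15.9 centimorgans

The two most frequent reciprocal classes, + + k and g e +, are the parental types, so the F1 was + + k / g e +.
The two rarest classes, + e k and g + +, are the double crossovers. Comparing them with the parentals, only the e allele has switched, so e is the middle locus and the order is k – e – g.
Crossovers in the k–e interval produce the single-crossover classes + + + and g e k (208 + 175 = 383) plus the double crossovers (27).
RF(k–e) = (383 + 27) / 2580 = 410/2580 = 0.1589 → 15.9 centimorgans.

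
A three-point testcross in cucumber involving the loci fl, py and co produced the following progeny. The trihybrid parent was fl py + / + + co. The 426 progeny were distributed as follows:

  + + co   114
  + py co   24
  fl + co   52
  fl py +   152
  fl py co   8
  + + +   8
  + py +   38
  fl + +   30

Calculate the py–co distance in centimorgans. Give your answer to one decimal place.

16.4 centimorgans

The two rarest classes, fl py co and + + +, are the double crossovers. Comparing them with the parentals, only the co allele has switched, so co is the middle locus and the order is fl – co – py.
Crossovers in the co–py interval produce the single-crossover classes fl + + and + py co (30 + 24 = 54) plus the double crossovers (16).
RF(co–py) = (54 + 16) / 426 = 70/426 = 0.1643 → 16.4 centimorgans.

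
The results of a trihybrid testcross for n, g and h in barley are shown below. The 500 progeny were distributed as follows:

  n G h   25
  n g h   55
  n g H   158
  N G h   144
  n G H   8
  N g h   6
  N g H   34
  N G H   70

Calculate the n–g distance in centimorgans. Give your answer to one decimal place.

14.6 centimorgans

The two most frequent reciprocal classes, N G h and n g H, are the parental types, so the F1 was N G h / n g H.
The two rarest classes, N g h and n G H, are the double crossovers. Comparing them with the parentals, only the g allele has switched, so g is the middle locus and the order is n – g – h.
Crossovers in the n–g interval produce the single-crossover classes n G h and N g H (25 + 34 = 59) plus the double crossovers (14).
RF(n–g) = (59 + 14) / 500 = 73/500 = 0.1460 → 14.6 centimorgans.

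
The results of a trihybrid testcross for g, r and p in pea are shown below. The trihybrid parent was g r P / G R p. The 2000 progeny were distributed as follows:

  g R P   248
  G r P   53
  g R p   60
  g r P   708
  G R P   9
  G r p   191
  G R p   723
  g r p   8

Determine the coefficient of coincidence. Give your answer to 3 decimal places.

The two rarest classes, g r p and G R P, are the double crossovers. Comparing them with the parentals, only the p allele has switched, so p is the middle locus and the order is g – p – r.
g–p: (113 + 17)/2000 = 0.0650; p–r: (439 + 17)/2000 = 0.2280.
Expected DCO frequency = 0.0650 × 0.2280 ≈ 0.01482; observed = 17/2000 ≈ 0.00850.
Coefficient of coincidence = 0.00850/0.01482 ≈ 0.574.

0.574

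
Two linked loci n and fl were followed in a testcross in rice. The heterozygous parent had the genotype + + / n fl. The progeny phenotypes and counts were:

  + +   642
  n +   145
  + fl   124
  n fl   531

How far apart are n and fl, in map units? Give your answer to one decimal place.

18.7 map units

The recombinant classes are + fl and n +: 124 + 145 = 269.
Recombination frequency = 269/1442 = 0.1865 ≈ 18.7%, i.e. 18.7 map units.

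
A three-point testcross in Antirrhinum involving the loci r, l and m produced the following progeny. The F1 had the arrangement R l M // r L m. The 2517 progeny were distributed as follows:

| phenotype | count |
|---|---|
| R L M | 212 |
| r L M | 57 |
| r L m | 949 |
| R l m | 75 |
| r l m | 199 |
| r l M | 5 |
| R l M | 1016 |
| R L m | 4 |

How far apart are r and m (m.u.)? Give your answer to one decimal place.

The two rarest classes, r l M and R L m, are the double crossovers. Comparing them with the parentals, only the r allele has switched, so r is the middle locus and the order is l – r – m.
Crossovers in the r–m interval produce the single-crossover classes R l m and r L M (75 + 57 = 132) plus the double crossovers (9).
RF(r–m) = (132 + 9) / 2517 = 141/2517 = 0.0560 → 5.6 m.u.

5.6 m.u.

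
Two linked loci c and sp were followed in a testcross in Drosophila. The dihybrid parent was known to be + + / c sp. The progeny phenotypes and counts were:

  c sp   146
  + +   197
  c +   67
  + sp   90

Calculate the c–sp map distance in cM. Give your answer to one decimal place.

31.4 cM

The recombinant classes are + sp and c +: 90 + 67 = 157.
Recombination frequency = 157/500 = 0.3140 ≈ 31.4%, i.e. 31.4 cM.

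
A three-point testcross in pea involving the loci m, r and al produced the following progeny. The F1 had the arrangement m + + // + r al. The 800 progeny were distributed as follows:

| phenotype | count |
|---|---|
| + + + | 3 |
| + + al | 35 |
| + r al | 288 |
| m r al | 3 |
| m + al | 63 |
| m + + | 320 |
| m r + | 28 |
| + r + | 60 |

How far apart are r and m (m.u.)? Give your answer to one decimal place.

The two rarest classes, + + + and m r al, are the double crossovers. Comparing them with the parentals, only the m allele has switched, so m is the middle locus and the order is al – m – r.
Crossovers in the m–r interval produce the single-crossover classes m r + and + + al (28 + 35 = 63) plus the double crossovers (6).
RF(m–r) = (63 + 6) / 800 = 69/800 = 0.0862 → 8.6 m.u.

8.6 m.u.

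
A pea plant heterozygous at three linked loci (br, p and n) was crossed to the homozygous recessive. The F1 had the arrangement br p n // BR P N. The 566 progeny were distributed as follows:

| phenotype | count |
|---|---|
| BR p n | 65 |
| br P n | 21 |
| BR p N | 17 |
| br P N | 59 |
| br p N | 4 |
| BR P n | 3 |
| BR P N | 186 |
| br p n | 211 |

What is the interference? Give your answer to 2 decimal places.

The two rarest classes, br p N and BR P n, are the double crossovers. Comparing them with the parentals, only the n allele has switched, so n is the middle locus and the order is br – n – p.
br–n: (124 + 7)/566 = 0.2314; n–p: (38 + 7)/566 = 0.0795.
Expected DCO frequency = 0.2314 × 0.0795 ≈ 0.01840; observed = 7/566 ≈ 0.01237.
Coefficient of coincidence = 0.01237/0.01840 ≈ 0.67; interference = 1 − 0.67 = 0.33.

0.33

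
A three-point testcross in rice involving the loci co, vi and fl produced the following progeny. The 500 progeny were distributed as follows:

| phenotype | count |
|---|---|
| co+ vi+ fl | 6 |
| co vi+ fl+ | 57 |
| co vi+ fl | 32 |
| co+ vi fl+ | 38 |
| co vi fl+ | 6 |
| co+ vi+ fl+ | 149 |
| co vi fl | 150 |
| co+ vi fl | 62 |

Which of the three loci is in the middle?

fl

The two most frequent reciprocal classes, co+ vi+ fl+ and co vi fl, are the parental types, so the F1 was co+ vi+ fl+ / co vi fl.
The two rarest classes, co+ vi+ fl and co vi fl+, are the double crossovers. Comparing them with the parentals, only the fl allele has switched, so fl is the middle locus and the order is co – fl – vi.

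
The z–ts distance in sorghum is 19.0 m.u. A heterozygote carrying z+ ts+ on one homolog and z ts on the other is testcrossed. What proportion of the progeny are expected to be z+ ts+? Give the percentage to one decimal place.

A map distance of 19.0 m.u. corresponds to a recombination frequency of 0.190.
The F1 is z+ ts+ / z ts, so z+ ts+ is a parental gamete class with expected frequency (1 − r)/2 = 0.810/2 = 0.4050.
That is 0.4050 = 40.5% of the progeny.

40.5%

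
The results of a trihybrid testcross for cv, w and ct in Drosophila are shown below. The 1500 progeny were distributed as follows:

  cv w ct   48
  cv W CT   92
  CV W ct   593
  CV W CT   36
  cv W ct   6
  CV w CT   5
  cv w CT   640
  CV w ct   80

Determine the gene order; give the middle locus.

cv

The two most frequent reciprocal classes, CV W ct and cv w CT, are the parental types, so the F1 was CV W ct / cv w CT.
The two rarest classes, cv W ct and CV w CT, are the double crossovers. Comparing them with the parentals, only the cv allele has switched, so cv is the middle locus and the order is w – cv – ct.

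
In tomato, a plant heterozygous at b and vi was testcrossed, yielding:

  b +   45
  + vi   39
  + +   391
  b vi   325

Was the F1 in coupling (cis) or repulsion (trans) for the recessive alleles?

The two most frequent classes are + + (391) and b vi (325); these are the parental (non-recombinant) types.
So the F1 carried + + on one chromosome and b vi on the other — the recessive alleles are on the same chromosome (cis / coupling).

cis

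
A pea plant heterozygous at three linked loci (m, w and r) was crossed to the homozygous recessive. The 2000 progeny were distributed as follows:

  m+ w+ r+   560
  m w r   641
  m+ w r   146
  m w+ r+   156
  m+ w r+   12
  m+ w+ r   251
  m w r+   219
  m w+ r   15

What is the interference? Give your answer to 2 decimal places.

The two most frequent reciprocal classes, m w r and m+ w+ r+, are the parental types, so the F1 was m w r / m+ w+ r+.
The two rarest classes, m w+ r and m+ w r+, are the double crossovers. Comparing them with the parentals, only the w allele has switched, so w is the middle locus and the order is m – w – r.
m–w: (302 + 27)/2000 = 0.1645; w–r: (470 + 27)/2000 = 0.2485.
Expected DCO frequency = 0.1645 × 0.2485 ≈ 0.04088; observed = 27/2000 ≈ 0.01350.
Coefficient of coincidence = 0.01350/0.04088 ≈ 0.33; interference = 1 − 0.33 = 0.67.

0.67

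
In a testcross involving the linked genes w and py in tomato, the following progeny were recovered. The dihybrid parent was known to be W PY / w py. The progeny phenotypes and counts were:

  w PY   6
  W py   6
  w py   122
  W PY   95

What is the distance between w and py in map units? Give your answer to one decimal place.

The recombinant classes are W py and w PY: 6 + 6 = 12.
Recombination frequency = 12/229 = 0.0524 ≈ 5.2%, i.e. 5.2 map units.

5.2 map units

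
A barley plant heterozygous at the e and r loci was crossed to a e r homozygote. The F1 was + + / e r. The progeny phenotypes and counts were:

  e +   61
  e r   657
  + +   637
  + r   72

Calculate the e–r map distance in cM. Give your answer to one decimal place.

9.3 cM

The recombinant classes are + r and e +: 72 + 61 = 133.
Recombination frequency = 133/1427 = 0.0932 ≈ 9.3%, i.e. 9.3 cM.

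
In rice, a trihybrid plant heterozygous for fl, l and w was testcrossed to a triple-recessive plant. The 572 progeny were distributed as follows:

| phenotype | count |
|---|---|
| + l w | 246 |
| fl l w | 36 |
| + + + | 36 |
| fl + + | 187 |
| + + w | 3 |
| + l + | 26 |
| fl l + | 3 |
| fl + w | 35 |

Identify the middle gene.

l

The two most frequent reciprocal classes, + l w and fl + +, are the parental types, so the F1 was + l w / fl + +.
The two rarest classes, + + w and fl l +, are the double crossovers. Comparing them with the parentals, only the l allele has switched, so l is the middle locus and the order is fl – l – w.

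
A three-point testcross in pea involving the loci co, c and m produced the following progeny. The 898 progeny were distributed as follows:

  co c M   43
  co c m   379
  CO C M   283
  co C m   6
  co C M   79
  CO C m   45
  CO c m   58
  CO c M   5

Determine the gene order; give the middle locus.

c

The two most frequent reciprocal classes, CO C M and co c m, are the parental types, so the F1 was CO C M / co c m.
The two rarest classes, CO c M and co C m, are the double crossovers. Comparing them with the parentals, only the c allele has switched, so c is the middle locus and the order is co – c – m.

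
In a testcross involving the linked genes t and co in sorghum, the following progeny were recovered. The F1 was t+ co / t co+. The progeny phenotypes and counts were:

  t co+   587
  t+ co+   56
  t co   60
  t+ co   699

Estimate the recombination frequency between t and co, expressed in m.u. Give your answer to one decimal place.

The recombinant classes are t+ co+ and t co: 56 + 60 = 116.
Recombination frequency = 116/1402 = 0.0827 ≈ 8.3%, i.e. 8.3 m.u.

8.3 m.u.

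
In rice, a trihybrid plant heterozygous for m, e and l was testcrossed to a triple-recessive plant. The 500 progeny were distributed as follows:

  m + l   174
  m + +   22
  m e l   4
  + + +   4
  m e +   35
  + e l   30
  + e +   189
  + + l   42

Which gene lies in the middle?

The two most frequent reciprocal classes, m + l and + e +, are the parental types, so the F1 was m + l / + e +.
The two rarest classes, m e l and + + +, are the double crossovers. Comparing them with the parentals, only the e allele has switched, so e is the middle locus and the order is m – e – l.

e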